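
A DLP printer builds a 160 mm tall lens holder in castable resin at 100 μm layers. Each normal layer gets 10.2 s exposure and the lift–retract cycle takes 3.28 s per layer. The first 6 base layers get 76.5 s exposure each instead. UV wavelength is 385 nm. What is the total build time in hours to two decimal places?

6.10 hours

Layer count = ceil(160 / 0.1) = 1600.
Bottom layers = 6 × (76.5 + 3.28), so 478.68 s.
Regular layers: 1594 × (10.2 + 3.28) → 21487.12 s.
Sum: 478.68 + 21487.12 = 21965.8 s → 6.10 hours.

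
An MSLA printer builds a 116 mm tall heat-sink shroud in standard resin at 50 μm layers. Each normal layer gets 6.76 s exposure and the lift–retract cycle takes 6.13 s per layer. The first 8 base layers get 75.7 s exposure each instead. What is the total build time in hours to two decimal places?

Number of layers: 116 / 0.05 → 2320 (rounded up).
Bottom layers = 8 × (75.7 + 6.13) = 654.64 s.
Remaining layers = 2312 × (6.76 + 6.13), so 29801.68 s.
Total = 654.64 + 29801.68 = 30456.32 s = 8.46 hours.

8.46 hours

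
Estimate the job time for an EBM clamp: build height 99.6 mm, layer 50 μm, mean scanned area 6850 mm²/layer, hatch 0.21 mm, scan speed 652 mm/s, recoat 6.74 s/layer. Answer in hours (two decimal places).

Layer count = ceil(99.6 / 0.05) = 1992.
Hatch length per layer: 6850 / 0.21 → 32619 mm.
Per-layer scan time = 32619 / 652 = 50.0291 s.
Layer cycle = 50.0291 + 6.74, so 56.7691 s.
Build time = 1992 × 56.7691 = 113084.0472 s = 31.41 hours.

31.41 hours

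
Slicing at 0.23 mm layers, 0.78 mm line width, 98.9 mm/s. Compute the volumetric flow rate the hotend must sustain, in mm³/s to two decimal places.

Bead cross-section = 0.23 × 0.78 = 0.1794 mm².
Q = v·A = 98.9 × 0.1794 = 17.74 mm³/s.

17.74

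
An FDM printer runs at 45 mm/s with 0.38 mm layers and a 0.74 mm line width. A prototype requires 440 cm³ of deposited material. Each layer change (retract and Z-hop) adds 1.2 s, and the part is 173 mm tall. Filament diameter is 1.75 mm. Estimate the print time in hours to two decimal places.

9.81 hours

Line area: 0.38 × 0.74 → 0.2812 mm².
Toolpath length = 440 cm³ / 0.2812 mm² = 440000 / 0.2812 = 1564722.6 mm.
Extrusion time: 1564722.6 / 45 → 34771.6 s.
Number of layers: 173 / 0.38 → 456 (rounded up).
Non-print overhead: 456 × 1.2 → 547.2 s.
Total = 34771.6 + 547.2 = 35318.8 s = 9.81 hours.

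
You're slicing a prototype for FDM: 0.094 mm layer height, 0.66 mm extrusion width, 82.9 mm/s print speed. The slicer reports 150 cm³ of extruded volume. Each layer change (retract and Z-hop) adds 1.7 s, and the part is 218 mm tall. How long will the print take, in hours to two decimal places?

Bead cross-section = 0.094 × 0.66, so 0.06204 mm².
Toolpath length = 150 cm³ / 0.06204 mm² = 150000 / 0.06204 = 2417795 mm.
Extrusion time = 2417795 / 82.9 = 29165.2 s.
Number of layers: 218 / 0.094 → 2320 (rounded up).
Z-hop total: 2320 × 1.7 → 3944 s.
Altogether 29165.2 + 3944 = 33109.2 s, i.e. 9.20 hours.

9.20 hours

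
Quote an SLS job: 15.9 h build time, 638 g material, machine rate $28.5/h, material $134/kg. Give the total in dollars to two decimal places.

Machine-time cost: 28.5 × 15.9 → $453.15.
Material charge = 134 × 638/1000 = $85.492.
Total = 453.15 + 85.492 = 538.642 ≈ $538.64.

$538.64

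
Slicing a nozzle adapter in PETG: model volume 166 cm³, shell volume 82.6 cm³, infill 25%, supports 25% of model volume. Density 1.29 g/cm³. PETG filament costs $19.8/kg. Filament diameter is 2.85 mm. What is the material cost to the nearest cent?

$3.70

Infill region: 166 − 82.6 → 83.4 cm³.
Infill volume = 0.25 × 83.4 = 20.85 cm³.
Support: 0.25 × 166 → 41.5 cm³.
Total printed volume = 82.6 + 20.85 + 41.5 = 144.95 cm³.
Mass = 144.95 × 1.29, so 186.9855 g.
At $19.8/kg: 186.9855/1000 × 19.8 = $3.70.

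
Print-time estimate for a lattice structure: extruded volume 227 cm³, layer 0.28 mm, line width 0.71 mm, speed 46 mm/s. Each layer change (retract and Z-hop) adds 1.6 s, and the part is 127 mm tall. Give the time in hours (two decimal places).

7.10 hours

Line area = 0.28 × 0.71, so 0.1988 mm².
Path length: 227000 mm³ / 0.1988 mm² → 1141851.1 mm.
Print-move time: 1141851.1 / 46 → 24822.9 s.
Layer count = ceil(127 / 0.28) = 454.
Layer-change overhead = 454 × 1.6, so 726.4 s.
Altogether 24822.9 + 726.4 = 25549.3 s, i.e. 7.10 hours.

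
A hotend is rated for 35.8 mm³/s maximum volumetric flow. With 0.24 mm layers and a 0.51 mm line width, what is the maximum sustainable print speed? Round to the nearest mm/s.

Bead cross-section: 0.24 × 0.51 → 0.1224 mm².
v_max = Q/A = 35.8/0.1224 = 292.48 mm/s → 292 mm/s.

292 mm/s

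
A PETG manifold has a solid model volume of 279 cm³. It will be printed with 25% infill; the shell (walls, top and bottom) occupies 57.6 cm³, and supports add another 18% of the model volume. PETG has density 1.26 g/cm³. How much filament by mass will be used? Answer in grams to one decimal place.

205.6 g

Infill region = 279 − 57.6 = 221.4 cm³.
Deposited infill: 0.25 × 221.4 → 55.35 cm³.
Support = 0.18 × 279 = 50.22 cm³.
Total extruded: 57.6 + 55.35 + 50.22 → 163.17 cm³.
Mass: 163.17 × 1.26 → 205.5942 g.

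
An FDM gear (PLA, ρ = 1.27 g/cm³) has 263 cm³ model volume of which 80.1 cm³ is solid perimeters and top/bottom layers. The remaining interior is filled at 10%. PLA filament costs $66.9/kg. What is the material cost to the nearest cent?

Volume inside the shell = 263 − 80.1, so 182.9 cm³.
Infill deposited = 0.10 × 182.9, so 18.29 cm³.
Total printed volume: 80.1 + 18.29 → 98.39 cm³.
Mass = 98.39 × 1.27 = 124.9553 g.
At $66.9/kg: 124.9553/1000 × 66.9 = $8.36.

$8.36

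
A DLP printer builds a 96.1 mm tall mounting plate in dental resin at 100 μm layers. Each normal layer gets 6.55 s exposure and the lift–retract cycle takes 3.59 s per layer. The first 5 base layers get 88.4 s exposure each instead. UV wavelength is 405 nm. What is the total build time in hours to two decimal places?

Layers = ⌈96.1/0.1⌉ = 961.
Burn-in layers = 5 × (88.4 + 3.59), so 459.95 s.
Normal layers = 956 × (6.55 + 3.59), so 9693.84 s.
Sum: 459.95 + 9693.84 = 10153.79 s → 2.82 hours.

2.82 hours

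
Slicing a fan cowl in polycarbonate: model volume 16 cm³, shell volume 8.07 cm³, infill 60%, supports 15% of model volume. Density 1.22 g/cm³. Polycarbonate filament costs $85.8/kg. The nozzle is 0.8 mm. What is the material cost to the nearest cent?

$1.59

Interior volume: 16 − 8.07 → 7.93 cm³.
Deposited infill = 0.60 × 7.93 = 4.758 cm³.
Support = 0.15 × 16 = 2.4 cm³.
Total printed volume = 8.07 + 4.758 + 2.4 = 15.228 cm³.
Mass = 15.228 × 1.22 = 18.57816 g.
Cost = 18.57816 g / 1000 × $85.8/kg = $1.59.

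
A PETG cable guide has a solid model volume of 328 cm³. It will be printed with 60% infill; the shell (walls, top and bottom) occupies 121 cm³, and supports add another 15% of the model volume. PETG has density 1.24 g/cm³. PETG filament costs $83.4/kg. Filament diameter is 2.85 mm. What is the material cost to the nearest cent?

Volume inside the shell = 328 − 121, so 207 cm³.
Deposited infill = 0.60 × 207 = 124.2 cm³.
Support = 0.15 × 328, so 49.2 cm³.
Total extruded: 121 + 124.2 + 49.2 → 294.4 cm³.
Mass = 294.4 × 1.24, so 365.056 g.
At $83.4/kg: 365.056/1000 × 83.4 = $30.45.

$30.45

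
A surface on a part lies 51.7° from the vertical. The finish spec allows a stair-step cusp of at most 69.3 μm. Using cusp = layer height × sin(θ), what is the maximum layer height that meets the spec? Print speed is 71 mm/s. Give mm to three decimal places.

0.088 mm

t = h_c / sin θ = 0.0693 / 0.7848 = 0.088 mm.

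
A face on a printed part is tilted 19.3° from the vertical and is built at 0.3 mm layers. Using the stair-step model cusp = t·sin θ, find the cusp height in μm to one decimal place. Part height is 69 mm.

h_c = t·sin θ = 0.3 × 0.3305 = 0.09915 mm (99.2 μm).

99.2 μm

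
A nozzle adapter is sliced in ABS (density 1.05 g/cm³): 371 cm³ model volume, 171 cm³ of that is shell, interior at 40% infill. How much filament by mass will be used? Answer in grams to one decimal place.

Volume inside the shell = 371 − 171, so 200 cm³.
Infill volume: 0.40 × 200 → 80 cm³.
Deposited volume: 171 + 80 → 251 cm³.
Mass = 251 × 1.05 = 263.55 g.

263.6 g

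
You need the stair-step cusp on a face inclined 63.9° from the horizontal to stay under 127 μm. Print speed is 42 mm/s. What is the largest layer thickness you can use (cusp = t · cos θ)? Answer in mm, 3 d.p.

0.289 mm

Layer height = cusp / cos(63.9°) = 0.127 / 0.4399 = 0.289 mm.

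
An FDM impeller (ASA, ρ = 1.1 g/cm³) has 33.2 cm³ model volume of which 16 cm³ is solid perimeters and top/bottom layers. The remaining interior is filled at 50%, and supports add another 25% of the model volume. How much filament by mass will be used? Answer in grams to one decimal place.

36.2 g

Interior volume = 33.2 − 16 = 17.2 cm³.
Deposited infill = 0.50 × 17.2, so 8.6 cm³.
Support: 0.25 × 33.2 → 8.3 cm³.
Total printed volume = 16 + 8.6 + 8.3 = 32.9 cm³.
Mass = 32.9 × 1.1 = 36.19 g.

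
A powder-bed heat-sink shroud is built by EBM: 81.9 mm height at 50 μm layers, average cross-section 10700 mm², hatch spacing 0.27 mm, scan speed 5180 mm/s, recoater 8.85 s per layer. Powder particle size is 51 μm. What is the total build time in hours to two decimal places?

Layer count = ceil(81.9 / 0.05) = 1638.
Hatch length per layer = 10700 / 0.27 = 39629.6 mm.
Scan time per layer: 39629.6 / 5180 → 7.6505 s.
Layer cycle = 7.6505 + 8.85, so 16.5005 s.
Total: 1638 × 16.5005 s = 27027.819 s → 7.51 hours.

7.51 hours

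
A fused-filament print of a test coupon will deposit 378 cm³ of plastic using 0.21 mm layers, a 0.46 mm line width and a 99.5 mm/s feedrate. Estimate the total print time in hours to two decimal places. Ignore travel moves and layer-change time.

Bead cross-section = 0.21 × 0.46 = 0.0966 mm².
Toolpath length = 378 cm³ / 0.0966 mm² = 378000 / 0.0966 = 3913043.5 mm.
Print-move time = 3913043.5 / 99.5, so 39327.1 s.
In the requested units: 39327.1 s = 10.92 hours.

10.92 hours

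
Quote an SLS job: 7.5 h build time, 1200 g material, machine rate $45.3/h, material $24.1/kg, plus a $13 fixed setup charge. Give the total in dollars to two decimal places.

Time charge: 45.3 × 7.5 → $339.75.
Material cost = 24.1 × 1200/1000 = $28.92.
Adding setup: 339.75 + 28.92 + 13 → $381.67.

$381.67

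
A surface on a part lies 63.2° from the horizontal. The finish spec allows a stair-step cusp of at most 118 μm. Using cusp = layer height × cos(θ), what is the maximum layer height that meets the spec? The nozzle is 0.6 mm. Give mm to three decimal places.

Layer height = cusp / cos(63.2°) = 0.118 / 0.4509 = 0.262 mm.

0.262 mm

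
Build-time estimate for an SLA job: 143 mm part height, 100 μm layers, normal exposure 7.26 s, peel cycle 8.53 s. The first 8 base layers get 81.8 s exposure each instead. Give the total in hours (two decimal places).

Layers = ⌈143/0.1⌉ = 1430.
Bottom layers = 8 × (81.8 + 8.53), so 722.64 s.
Remaining layers: 1422 × (7.26 + 8.53) → 22453.38 s.
Sum: 722.64 + 22453.38 = 23176.02 s → 6.44 hours.

6.44 hours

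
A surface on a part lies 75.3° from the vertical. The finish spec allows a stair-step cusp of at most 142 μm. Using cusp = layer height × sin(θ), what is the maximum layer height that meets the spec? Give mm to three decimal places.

0.147 mm

t = h_c / sin θ = 0.142 / 0.9673 = 0.147 mm.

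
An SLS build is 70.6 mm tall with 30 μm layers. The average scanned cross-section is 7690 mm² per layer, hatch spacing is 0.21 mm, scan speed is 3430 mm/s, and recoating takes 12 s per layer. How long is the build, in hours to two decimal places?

14.83 hours

Layer count = ceil(70.6 / 0.03) = 2354.
Scan path per layer = 7690 / 0.21 = 36619 mm.
Per-layer scan time: 36619 / 3430 → 10.6761 s.
Time per layer: 10.6761 + 12 → 22.6761 s.
Total: 2354 × 22.6761 s = 53379.5394 s → 14.83 hours.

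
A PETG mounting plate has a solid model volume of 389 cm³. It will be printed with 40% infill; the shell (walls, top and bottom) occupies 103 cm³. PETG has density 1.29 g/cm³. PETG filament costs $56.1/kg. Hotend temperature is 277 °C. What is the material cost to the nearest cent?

Volume inside the shell = 389 − 103 = 286 cm³.
Infill deposited: 0.40 × 286 → 114.4 cm³.
Deposited volume: 103 + 114.4 → 217.4 cm³.
Mass = 217.4 × 1.29, so 280.446 g.
Cost = 280.446 g / 1000 × $56.1/kg = $15.73.

$15.73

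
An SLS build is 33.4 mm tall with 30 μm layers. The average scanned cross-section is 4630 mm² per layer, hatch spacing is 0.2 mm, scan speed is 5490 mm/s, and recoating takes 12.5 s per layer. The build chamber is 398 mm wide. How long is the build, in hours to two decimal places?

5.17 hours

Layers = ⌈33.4/0.03⌉ = 1114.
Per-layer scan distance: 4630 / 0.2 → 23150 mm.
Scan time per layer = 23150 / 5490, so 4.2168 s.
Time per layer = 4.2168 + 12.5 = 16.7168 s.
Total: 1114 × 16.7168 s = 18622.5152 s → 5.17 hours.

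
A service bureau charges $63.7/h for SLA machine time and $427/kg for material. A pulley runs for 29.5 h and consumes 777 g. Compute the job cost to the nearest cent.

$2210.93

Time charge = 63.7 × 29.5, so $1879.15.
Material cost = 427 × 777/1000, so $331.779.
Total = 1879.15 + 331.779 = 2210.929 ≈ $2210.93.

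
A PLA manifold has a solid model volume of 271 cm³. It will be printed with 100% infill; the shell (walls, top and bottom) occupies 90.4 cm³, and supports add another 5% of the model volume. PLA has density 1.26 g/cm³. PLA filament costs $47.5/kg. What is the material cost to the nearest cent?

Infill region = 271 − 90.4, so 180.6 cm³.
Infill deposited = 1.00 × 180.6 = 180.6 cm³.
Support = 0.05 × 271, so 13.55 cm³.
Total extruded = 90.4 + 180.6 + 13.55 = 284.55 cm³.
Mass = 284.55 × 1.26 = 358.533 g.
At $47.5/kg: 358.533/1000 × 47.5 = $17.03.

$17.03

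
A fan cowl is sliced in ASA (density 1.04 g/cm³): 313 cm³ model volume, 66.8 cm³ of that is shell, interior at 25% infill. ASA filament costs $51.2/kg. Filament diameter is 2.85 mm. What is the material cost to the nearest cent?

Infill region = 313 − 66.8 = 246.2 cm³.
Infill volume = 0.25 × 246.2 = 61.55 cm³.
Total extruded = 66.8 + 61.55, so 128.35 cm³.
Mass = 128.35 × 1.04 = 133.484 g.
Cost = 133.484 g / 1000 × $51.2/kg = $6.83.

$6.83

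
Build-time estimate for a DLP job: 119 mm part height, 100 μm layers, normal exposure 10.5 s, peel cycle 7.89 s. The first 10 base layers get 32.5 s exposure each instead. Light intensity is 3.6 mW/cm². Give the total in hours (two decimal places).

6.14 hours

Layers = ⌈119/0.1⌉ = 1190.
Burn-in layers = 10 × (32.5 + 7.89), so 403.9 s.
Remaining layers = 1180 × (10.5 + 7.89), so 21700.2 s.
Total = 403.9 + 21700.2 = 22104.1 s = 6.14 hours.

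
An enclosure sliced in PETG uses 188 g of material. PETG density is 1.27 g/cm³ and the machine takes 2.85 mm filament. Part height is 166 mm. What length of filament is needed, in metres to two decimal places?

Extruded volume: 188/1.27 = 148.0315 cm³ (148031.5 mm³).
Filament cross-section = π × (2.85/2)² = 6.3794 mm².
L = V/A = 148031.5/6.3794 = 23204.61 mm → 23.20 m.

23.20 m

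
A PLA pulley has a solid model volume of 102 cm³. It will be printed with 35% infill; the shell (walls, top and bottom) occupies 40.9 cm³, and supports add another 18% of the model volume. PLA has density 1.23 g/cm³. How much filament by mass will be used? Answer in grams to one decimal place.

99.2 g

Interior volume = 102 − 40.9, so 61.1 cm³.
Deposited infill = 0.35 × 61.1, so 21.385 cm³.
Support: 0.18 × 102 → 18.36 cm³.
Total extruded = 40.9 + 21.385 + 18.36 = 80.645 cm³.
Mass = 80.645 × 1.23, so 99.19335 g.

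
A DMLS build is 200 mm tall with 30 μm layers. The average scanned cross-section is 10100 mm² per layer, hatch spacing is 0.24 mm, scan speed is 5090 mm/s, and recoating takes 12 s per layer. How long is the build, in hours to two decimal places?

Number of layers: 200 / 0.03 → 6667 (rounded up).
Hatch length per layer = 10100 / 0.24 = 42083.3 mm.
Laser time per layer = 42083.3 / 5090, so 8.2678 s.
Time per layer = 8.2678 + 12, so 20.2678 s.
Build time = 6667 × 20.2678 = 135125.4226 s = 37.53 hours.

37.53 hours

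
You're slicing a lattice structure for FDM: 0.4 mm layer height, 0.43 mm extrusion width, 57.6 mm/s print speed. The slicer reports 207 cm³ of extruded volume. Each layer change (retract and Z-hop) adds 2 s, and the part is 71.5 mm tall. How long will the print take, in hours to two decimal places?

Bead cross-section = 0.4 × 0.43, so 0.172 mm².
Total extruded path = 207000/0.172 = 1203488.4 mm.
Extrusion time: 1203488.4 / 57.6 → 20893.9 s.
Number of layers: 71.5 / 0.4 → 179 (rounded up).
Z-hop total = 179 × 2 = 358 s.
Altogether 20893.9 + 358 = 21251.9 s, i.e. 5.90 hours.

5.90 hours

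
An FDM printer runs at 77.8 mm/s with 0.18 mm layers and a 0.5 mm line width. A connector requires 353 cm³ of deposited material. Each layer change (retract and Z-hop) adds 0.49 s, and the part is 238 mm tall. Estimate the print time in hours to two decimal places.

14.18 hours

Line area = 0.18 × 0.5 = 0.09 mm².
Toolpath length = 353 cm³ / 0.09 mm² = 353000 / 0.09 = 3922222.2 mm.
Extrusion time: 3922222.2 / 77.8 → 50414.2 s.
Layer count = ceil(238 / 0.18) = 1323.
Layer-change overhead = 1323 × 0.49 = 648.27 s.
Total = 50414.2 + 648.27 = 51062.47 s = 14.18 hours.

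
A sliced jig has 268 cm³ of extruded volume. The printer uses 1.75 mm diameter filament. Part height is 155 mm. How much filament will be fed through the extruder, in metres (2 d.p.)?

111.42 m

A = π r² = π × 0.875² = 2.4053 mm².
L = 268000 mm³ / 2.4053 mm² = 111420.61 mm, i.e. 111.42 m.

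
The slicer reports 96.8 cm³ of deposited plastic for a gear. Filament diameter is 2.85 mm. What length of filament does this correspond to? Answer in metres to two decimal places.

15.17 m

Cross-section of 2.85 mm filament: π·(2.85/2)² = 6.3794 mm².
Length = 96.8 cm³ / 6.3794 mm² = 96800 / 6.3794 = 15173.84 mm = 15.17 m.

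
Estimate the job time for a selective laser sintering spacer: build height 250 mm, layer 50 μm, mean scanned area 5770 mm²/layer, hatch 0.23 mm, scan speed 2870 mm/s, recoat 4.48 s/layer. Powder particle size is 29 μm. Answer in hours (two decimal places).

18.36 hours

Number of layers: 250 / 0.05 → 5000 (rounded up).
Scan path per layer = 5770 / 0.23 = 25087 mm.
Scan time per layer: 25087 / 2870 → 8.7411 s.
Per-layer time = 8.7411 + 4.48, so 13.2211 s.
Total: 5000 × 13.2211 s = 66105.5 s → 18.36 hours.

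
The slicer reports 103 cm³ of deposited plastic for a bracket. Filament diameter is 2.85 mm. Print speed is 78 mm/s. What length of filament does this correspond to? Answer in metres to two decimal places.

A = π r² = π × 1.425² = 6.3794 mm².
L = 103000 mm³ / 6.3794 mm² = 16145.72 mm, i.e. 16.15 m.

16.15 m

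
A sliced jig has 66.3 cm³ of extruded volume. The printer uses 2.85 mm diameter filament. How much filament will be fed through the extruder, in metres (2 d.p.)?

Filament cross-section = π × (2.85/2)² = 6.3794 mm².
L = 66300 mm³ / 6.3794 mm² = 10392.83 mm, i.e. 10.39 m.

10.39 m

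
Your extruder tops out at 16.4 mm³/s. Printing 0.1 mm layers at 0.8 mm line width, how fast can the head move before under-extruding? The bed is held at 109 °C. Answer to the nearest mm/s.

A: 0.1 × 0.8 → 0.08 mm².
v_max = Q/A = 16.4/0.08 = 205.00 mm/s → 205 mm/s.

205 mm/s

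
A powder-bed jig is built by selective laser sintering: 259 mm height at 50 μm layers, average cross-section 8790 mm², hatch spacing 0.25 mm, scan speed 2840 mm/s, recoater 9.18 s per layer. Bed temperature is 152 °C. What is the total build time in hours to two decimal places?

31.02 hours

Layer count = ceil(259 / 0.05) = 5180.
Scan path per layer: 8790 / 0.25 → 35160 mm.
Scan time per layer: 35160 / 2840 → 12.3803 s.
Per-layer time: 12.3803 + 9.18 → 21.5603 s.
5180 layers × 21.5603 s/layer = 111682.354 s, i.e. 31.02 hours.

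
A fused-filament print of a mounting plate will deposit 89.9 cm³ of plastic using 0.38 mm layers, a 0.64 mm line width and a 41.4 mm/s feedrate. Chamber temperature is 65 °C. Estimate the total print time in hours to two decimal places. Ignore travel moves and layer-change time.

2.48 hours

Line area: 0.38 × 0.64 → 0.2432 mm².
Path length: 89900 mm³ / 0.2432 mm² → 369654.6 mm.
Print-move time: 369654.6 / 41.4 → 8928.9 s.
In the requested units: 8928.9 s = 2.48 hours.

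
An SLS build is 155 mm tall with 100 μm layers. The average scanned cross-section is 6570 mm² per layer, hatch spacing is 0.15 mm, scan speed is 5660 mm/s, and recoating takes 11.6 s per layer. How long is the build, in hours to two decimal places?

8.33 hours

Number of layers: 155 / 0.1 → 1550 (rounded up).
Scan path per layer: 6570 / 0.15 → 43800 mm.
Per-layer scan time: 43800 / 5660 → 7.7385 s.
Per-layer time: 7.7385 + 11.6 → 19.3385 s.
Total: 1550 × 19.3385 s = 29974.675 s → 8.33 hours.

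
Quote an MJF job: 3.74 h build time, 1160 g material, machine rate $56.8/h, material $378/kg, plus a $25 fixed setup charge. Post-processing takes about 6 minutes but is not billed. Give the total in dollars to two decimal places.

Time charge: 56.8 × 3.74 → $212.432.
Feedstock cost = 378 × 1160/1000, so $438.48.
Adding setup: 212.432 + 438.48 + 25 → 675.912 ≈ $675.91.

$675.91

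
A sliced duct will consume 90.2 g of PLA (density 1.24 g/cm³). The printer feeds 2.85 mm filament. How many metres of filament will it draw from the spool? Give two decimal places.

11.40 m

Volume = 90.2 g / 1.24 g·cm⁻³ = 72.7419 cm³ = 72741.9 mm³.
A = π r² = π × 1.425² = 6.3794 mm².
Length = 72741.9 / 6.3794 = 11402.62 mm = 11.40 m.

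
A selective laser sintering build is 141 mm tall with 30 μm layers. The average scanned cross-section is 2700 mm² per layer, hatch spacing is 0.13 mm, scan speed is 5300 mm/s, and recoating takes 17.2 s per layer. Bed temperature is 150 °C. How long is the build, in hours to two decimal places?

Number of layers: 141 / 0.03 → 4700 (rounded up).
Hatch length per layer: 2700 / 0.13 → 20769.2 mm.
Scan time per layer = 20769.2 / 5300 = 3.9187 s.
Layer cycle: 3.9187 + 17.2 → 21.1187 s.
4700 layers × 21.1187 s/layer = 99257.89 s, i.e. 27.57 hours.

27.57 hours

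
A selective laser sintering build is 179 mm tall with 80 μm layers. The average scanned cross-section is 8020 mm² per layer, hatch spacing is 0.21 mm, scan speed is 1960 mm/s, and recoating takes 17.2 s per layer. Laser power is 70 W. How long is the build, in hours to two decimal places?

Layer count = ceil(179 / 0.08) = 2238.
Hatch length per layer = 8020 / 0.21 = 38190.5 mm.
Per-layer scan time = 38190.5 / 1960, so 19.4849 s.
Time per layer = 19.4849 + 17.2, so 36.6849 s.
Total: 2238 × 36.6849 s = 82100.8062 s → 22.81 hours.

22.81 hours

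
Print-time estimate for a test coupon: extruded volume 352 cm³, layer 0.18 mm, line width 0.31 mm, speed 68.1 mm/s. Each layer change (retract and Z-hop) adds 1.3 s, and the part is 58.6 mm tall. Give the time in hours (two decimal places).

Extrusion cross-section = 0.18 × 0.31 = 0.0558 mm².
Path length: 352000 mm³ / 0.0558 mm² → 6308243.7 mm.
Print-move time = 6308243.7 / 68.1 = 92632.1 s.
Layer count = ceil(58.6 / 0.18) = 326.
Non-print overhead: 326 × 1.3 → 423.8 s.
Altogether 92632.1 + 423.8 = 93055.9 s, i.e. 25.85 hours.

25.85 hours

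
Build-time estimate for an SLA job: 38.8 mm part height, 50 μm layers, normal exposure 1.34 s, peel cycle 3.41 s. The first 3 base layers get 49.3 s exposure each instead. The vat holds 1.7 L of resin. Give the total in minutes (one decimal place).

63.8 minutes

Layer count = ceil(38.8 / 0.05) = 776.
Burn-in layers: 3 × (49.3 + 3.41) → 158.13 s.
Regular layers = 773 × (1.34 + 3.41), so 3671.75 s.
Sum: 158.13 + 3671.75 = 3829.88 s → 63.8 minutes.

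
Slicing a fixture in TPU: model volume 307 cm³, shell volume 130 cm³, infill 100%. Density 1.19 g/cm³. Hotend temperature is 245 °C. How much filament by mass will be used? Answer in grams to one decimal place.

Volume inside the shell: 307 − 130 → 177 cm³.
Infill deposited = 1.00 × 177 = 177 cm³.
Total extruded = 130 + 177 = 307 cm³.
Mass: 307 × 1.19 → 365.33 g.

365.3 g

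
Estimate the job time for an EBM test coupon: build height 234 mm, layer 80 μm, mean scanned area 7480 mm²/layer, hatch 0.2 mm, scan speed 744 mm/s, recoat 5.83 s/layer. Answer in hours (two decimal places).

Layers = ⌈234/0.08⌉ = 2925.
Scan path per layer: 7480 / 0.2 → 37400 mm.
Per-layer scan time = 37400 / 744, so 50.2688 s.
Layer cycle: 50.2688 + 5.83 → 56.0988 s.
Total: 2925 × 56.0988 s = 164088.99 s → 45.58 hours.

45.58 hours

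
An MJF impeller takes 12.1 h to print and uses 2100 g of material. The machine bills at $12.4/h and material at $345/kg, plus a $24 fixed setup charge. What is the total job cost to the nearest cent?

Machine cost = 12.4 × 12.1 = $150.04.
Material cost = 345 × 2100/1000, so $724.50.
Adding setup: 150.04 + 724.50 + 24 → $898.54.

$898.54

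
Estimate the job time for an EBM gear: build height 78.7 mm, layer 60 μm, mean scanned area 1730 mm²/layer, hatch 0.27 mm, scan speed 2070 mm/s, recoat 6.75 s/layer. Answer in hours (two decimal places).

3.59 hours

Number of layers: 78.7 / 0.06 → 1312 (rounded up).
Per-layer scan distance: 1730 / 0.27 → 6407.4 mm.
Scan time per layer = 6407.4 / 2070, so 3.0954 s.
Layer cycle = 3.0954 + 6.75 = 9.8454 s.
1312 layers × 9.8454 s/layer = 12917.1648 s, i.e. 3.59 hours.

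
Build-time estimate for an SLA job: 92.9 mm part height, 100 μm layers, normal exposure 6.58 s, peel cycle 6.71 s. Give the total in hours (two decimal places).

Number of layers: 92.9 / 0.1 → 929 (rounded up).
Cycle time: 6.58 + 6.71 → 13.29 s.
Total = 929 × 13.29 = 12346.41 s = 3.43 hours.

3.43 hours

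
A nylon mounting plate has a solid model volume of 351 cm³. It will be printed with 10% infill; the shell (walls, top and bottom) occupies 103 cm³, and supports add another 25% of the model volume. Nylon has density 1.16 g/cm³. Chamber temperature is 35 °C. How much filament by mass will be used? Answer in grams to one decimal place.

Interior volume = 351 − 103, so 248 cm³.
Deposited infill = 0.10 × 248 = 24.8 cm³.
Support: 0.25 × 351 → 87.75 cm³.
Total printed volume = 103 + 24.8 + 87.75 = 215.55 cm³.
Mass = 215.55 × 1.16 = 250.038 g.

250.0 g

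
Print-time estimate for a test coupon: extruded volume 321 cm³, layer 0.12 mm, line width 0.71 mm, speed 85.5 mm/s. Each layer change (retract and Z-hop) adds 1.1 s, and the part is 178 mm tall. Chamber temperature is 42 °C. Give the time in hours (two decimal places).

Line area: 0.12 × 0.71 → 0.0852 mm².
Path length: 321000 mm³ / 0.0852 mm² → 3767605.6 mm.
Print-move time = 3767605.6 / 85.5, so 44065.6 s.
Layer count = ceil(178 / 0.12) = 1484.
Layer-change overhead = 1484 × 1.1 = 1632.4 s.
Total = 44065.6 + 1632.4 = 45698 s = 12.69 hours.

12.69 hours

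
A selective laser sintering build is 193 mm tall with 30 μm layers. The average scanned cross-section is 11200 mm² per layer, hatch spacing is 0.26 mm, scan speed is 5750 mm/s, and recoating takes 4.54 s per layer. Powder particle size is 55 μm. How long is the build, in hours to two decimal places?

Number of layers: 193 / 0.03 → 6434 (rounded up).
Scan path per layer = 11200 / 0.26 = 43076.9 mm.
Laser time per layer = 43076.9 / 5750, so 7.4916 s.
Time per layer = 7.4916 + 4.54, so 12.0316 s.
6434 layers × 12.0316 s/layer = 77411.3144 s, i.e. 21.50 hours.

21.50 hours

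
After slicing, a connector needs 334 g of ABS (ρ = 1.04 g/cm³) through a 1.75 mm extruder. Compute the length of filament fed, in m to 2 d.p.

Extruded volume: 334/1.04 = 321.1538 cm³ (321153.8 mm³).
Filament cross-section = π × (1.75/2)² = 2.4053 mm².
L = V/A = 321153.8/2.4053 = 133519.23 mm → 133.52 m.

133.52 m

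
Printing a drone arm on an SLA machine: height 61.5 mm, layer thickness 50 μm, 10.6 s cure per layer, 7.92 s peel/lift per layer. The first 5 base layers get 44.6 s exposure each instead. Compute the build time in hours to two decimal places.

Number of layers: 61.5 / 0.05 → 1230 (rounded up).
Bottom layers = 5 × (44.6 + 7.92) = 262.6 s.
Regular layers: 1225 × (10.6 + 7.92) → 22687 s.
Sum: 262.6 + 22687 = 22949.6 s → 6.37 hours.

6.37 hours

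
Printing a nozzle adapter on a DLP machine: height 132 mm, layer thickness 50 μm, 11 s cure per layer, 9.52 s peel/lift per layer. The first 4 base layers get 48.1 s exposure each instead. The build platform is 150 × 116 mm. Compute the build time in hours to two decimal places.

Layer count = ceil(132 / 0.05) = 2640.
Bottom layers = 4 × (48.1 + 9.52), so 230.48 s.
Regular layers = 2636 × (11 + 9.52), so 54090.72 s.
Sum: 230.48 + 54090.72 = 54321.2 s → 15.09 hours.

15.09 hours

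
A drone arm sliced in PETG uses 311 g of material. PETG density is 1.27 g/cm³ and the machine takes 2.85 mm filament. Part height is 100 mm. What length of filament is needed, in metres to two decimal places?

38.39 m

Volume = 311 g / 1.27 g·cm⁻³ = 244.8819 cm³ = 244881.9 mm³.
A = π r² = π × 1.425² = 6.3794 mm².
L = V/A = 244881.9/6.3794 = 38386.35 mm → 38.39 m.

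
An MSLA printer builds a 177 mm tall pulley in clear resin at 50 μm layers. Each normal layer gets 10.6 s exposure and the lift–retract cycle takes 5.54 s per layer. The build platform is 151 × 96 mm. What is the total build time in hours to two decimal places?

Layer count = ceil(177 / 0.05) = 3540.
Per-layer time = 10.6 + 5.54, so 16.14 s.
Total = 3540 × 16.14 = 57135.6 s = 15.87 hours.

15.87 hours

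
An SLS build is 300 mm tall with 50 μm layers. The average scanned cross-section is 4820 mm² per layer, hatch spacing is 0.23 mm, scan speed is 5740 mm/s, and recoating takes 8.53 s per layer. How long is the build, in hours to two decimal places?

Number of layers: 300 / 0.05 → 6000 (rounded up).
Per-layer scan distance = 4820 / 0.23, so 20956.5 mm.
Laser time per layer = 20956.5 / 5740 = 3.651 s.
Per-layer time = 3.651 + 8.53 = 12.181 s.
6000 layers × 12.181 s/layer = 73086 s, i.e. 20.30 hours.

20.30 hours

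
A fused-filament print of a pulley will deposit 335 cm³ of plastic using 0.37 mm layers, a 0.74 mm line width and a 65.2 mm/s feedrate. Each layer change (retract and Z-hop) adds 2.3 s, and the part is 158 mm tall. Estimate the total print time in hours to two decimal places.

Line area = 0.37 × 0.74 = 0.2738 mm².
Path length: 335000 mm³ / 0.2738 mm² → 1223520.8 mm.
Time extruding = 1223520.8 / 65.2 = 18765.7 s.
Layers = ⌈158/0.37⌉ = 428.
Non-print overhead = 428 × 2.3 = 984.4 s.
Altogether 18765.7 + 984.4 = 19750.1 s, i.e. 5.49 hours.

5.49 hours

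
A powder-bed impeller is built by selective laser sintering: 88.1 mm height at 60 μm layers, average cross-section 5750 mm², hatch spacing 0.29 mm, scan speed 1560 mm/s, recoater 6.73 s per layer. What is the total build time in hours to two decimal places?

Layers = ⌈88.1/0.06⌉ = 1469.
Per-layer scan distance = 5750 / 0.29, so 19827.6 mm.
Per-layer scan time: 19827.6 / 1560 → 12.71 s.
Time per layer = 12.71 + 6.73 = 19.44 s.
Total: 1469 × 19.44 s = 28557.36 s → 7.93 hours.

7.93 hours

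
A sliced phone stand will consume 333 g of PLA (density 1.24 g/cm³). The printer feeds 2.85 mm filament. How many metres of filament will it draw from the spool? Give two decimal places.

42.10 m

Volume = 333 g / 1.24 g·cm⁻³ = 268.5484 cm³ = 268548.4 mm³.
A = π r² = π × 1.425² = 6.3794 mm².
Length = 268548.4 / 6.3794 = 42096.18 mm = 42.10 m.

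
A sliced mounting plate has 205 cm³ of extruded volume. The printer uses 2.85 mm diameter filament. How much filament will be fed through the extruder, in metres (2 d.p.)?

Filament cross-section = π × (2.85/2)² = 6.3794 mm².
L = 205000 mm³ / 6.3794 mm² = 32134.68 mm, i.e. 32.13 m.

32.13 m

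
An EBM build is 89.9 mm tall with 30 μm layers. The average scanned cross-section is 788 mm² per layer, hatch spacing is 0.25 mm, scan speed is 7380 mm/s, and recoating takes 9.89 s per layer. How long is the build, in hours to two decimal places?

Layer count = ceil(89.9 / 0.03) = 2997.
Scan path per layer = 788 / 0.25 = 3152 mm.
Beam time per layer = 3152 / 7380, so 0.4271 s.
Time per layer = 0.4271 + 9.89 = 10.3171 s.
Total: 2997 × 10.3171 s = 30920.3487 s → 8.59 hours.

8.59 hours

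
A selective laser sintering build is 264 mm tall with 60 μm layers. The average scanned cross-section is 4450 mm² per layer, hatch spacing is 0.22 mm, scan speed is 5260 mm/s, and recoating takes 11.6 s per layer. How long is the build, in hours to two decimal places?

Layer count = ceil(264 / 0.06) = 4400.
Per-layer scan distance = 4450 / 0.22, so 20227.3 mm.
Scan time per layer = 20227.3 / 5260, so 3.8455 s.
Per-layer time = 3.8455 + 11.6, so 15.4455 s.
Build time = 4400 × 15.4455 = 67960.2 s = 18.88 hours.

18.88 hours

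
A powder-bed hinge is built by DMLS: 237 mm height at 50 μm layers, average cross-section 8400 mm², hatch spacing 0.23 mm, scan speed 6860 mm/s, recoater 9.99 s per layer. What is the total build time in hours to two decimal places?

Layers = ⌈237/0.05⌉ = 4740.
Per-layer scan distance = 8400 / 0.23, so 36521.7 mm.
Scan time per layer = 36521.7 / 6860 = 5.3239 s.
Per-layer time = 5.3239 + 9.99 = 15.3139 s.
Total: 4740 × 15.3139 s = 72587.886 s → 20.16 hours.

20.16 hours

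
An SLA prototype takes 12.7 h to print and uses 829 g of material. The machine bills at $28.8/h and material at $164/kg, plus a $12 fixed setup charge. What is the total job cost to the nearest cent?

Machine-time cost: 28.8 × 12.7 → $365.76.
Material charge = 164 × 829/1000 = $135.956.
Total = 365.76 + 135.956 + 12 = 513.716 ≈ $513.72.

$513.72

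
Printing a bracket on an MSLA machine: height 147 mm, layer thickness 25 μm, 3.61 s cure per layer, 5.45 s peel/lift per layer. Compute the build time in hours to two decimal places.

Number of layers: 147 / 0.025 → 5880 (rounded up).
Cycle time = 3.61 + 5.45 = 9.06 s.
Build time: 5880 × 9.06 s = 53272.8 s, i.e. 14.80 hours.

14.80 hours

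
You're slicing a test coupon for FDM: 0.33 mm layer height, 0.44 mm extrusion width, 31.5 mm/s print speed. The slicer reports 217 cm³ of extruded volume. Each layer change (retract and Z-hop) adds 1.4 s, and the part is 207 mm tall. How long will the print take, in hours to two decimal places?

13.42 hours

Line area = 0.33 × 0.44, so 0.1452 mm².
Path length: 217000 mm³ / 0.1452 mm² → 1494490.4 mm.
Time extruding = 1494490.4 / 31.5 = 47444.1 s.
Number of layers: 207 / 0.33 → 628 (rounded up).
Z-hop total = 628 × 1.4, so 879.2 s.
Altogether 47444.1 + 879.2 = 48323.3 s, i.e. 13.42 hours.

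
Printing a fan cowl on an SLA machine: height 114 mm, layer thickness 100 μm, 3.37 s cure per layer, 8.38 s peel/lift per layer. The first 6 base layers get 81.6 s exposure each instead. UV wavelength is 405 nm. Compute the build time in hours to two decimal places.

Layer count = ceil(114 / 0.1) = 1140.
Bottom layers = 6 × (81.6 + 8.38) = 539.88 s.
Normal layers: 1134 × (3.37 + 8.38) → 13324.5 s.
Sum: 539.88 + 13324.5 = 13864.38 s → 3.85 hours.

3.85 hours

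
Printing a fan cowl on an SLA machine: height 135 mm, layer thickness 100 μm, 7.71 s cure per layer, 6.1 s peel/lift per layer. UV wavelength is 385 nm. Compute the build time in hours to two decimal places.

Layers = ⌈135/0.1⌉ = 1350.
Each layer takes = 7.71 + 6.1 = 13.81 s.
Total = 1350 × 13.81 = 18643.5 s = 5.18 hours.

5.18 hours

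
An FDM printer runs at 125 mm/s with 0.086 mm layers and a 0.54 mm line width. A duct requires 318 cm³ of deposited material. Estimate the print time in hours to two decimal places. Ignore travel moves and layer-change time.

Extrusion cross-section = 0.086 × 0.54 = 0.04644 mm².
Path length: 318000 mm³ / 0.04644 mm² → 6847545.2 mm.
Time extruding = 6847545.2 / 125, so 54780.4 s.
In the requested units: 54780.4 s = 15.22 hours.

15.22 hours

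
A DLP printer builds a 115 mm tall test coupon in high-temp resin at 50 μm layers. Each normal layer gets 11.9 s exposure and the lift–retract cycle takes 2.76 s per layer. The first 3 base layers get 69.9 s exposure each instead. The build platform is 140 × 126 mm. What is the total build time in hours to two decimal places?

9.41 hours

Layer count = ceil(115 / 0.05) = 2300.
Burn-in layers = 3 × (69.9 + 2.76) = 217.98 s.
Regular layers: 2297 × (11.9 + 2.76) → 33674.02 s.
Sum: 217.98 + 33674.02 = 33892 s → 9.41 hours.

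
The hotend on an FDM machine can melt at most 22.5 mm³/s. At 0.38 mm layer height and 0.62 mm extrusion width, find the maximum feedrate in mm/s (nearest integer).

96 mm/s

A = 0.38 × 0.62 = 0.2356 mm².
Max speed = 22.5 / 0.2356 = 95.50 ≈ 96 mm/s.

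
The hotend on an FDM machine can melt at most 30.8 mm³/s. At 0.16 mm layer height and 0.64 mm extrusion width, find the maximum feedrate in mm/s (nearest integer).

Extrusion cross-section = 0.16 × 0.64, so 0.1024 mm².
v_max = Q/A = 30.8/0.1024 = 300.78 mm/s → 301 mm/s.

301 mm/s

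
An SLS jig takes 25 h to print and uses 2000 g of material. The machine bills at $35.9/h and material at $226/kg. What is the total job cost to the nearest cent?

$1349.50

Machine-time cost = 35.9 × 25 = $897.50.
Material cost = 226 × 2000/1000 = $452.00.
Job cost: 897.50 + 452.00 = $1349.50.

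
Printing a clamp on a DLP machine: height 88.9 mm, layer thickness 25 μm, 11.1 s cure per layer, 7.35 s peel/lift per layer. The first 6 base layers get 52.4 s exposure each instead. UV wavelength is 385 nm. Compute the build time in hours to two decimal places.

Number of layers: 88.9 / 0.025 → 3556 (rounded up).
Bottom layers: 6 × (52.4 + 7.35) → 358.5 s.
Regular layers = 3550 × (11.1 + 7.35), so 65497.5 s.
Sum: 358.5 + 65497.5 = 65856 s → 18.29 hours.

18.29 hours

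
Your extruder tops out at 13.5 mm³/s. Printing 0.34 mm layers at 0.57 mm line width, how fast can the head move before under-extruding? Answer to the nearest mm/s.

70 mm/s

A = 0.34 × 0.57 = 0.1938 mm².
v_max = Q/A = 13.5/0.1938 = 69.66 mm/s → 70 mm/s.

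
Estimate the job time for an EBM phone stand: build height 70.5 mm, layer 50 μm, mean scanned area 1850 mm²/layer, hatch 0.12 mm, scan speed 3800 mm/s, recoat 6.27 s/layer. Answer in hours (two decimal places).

Layer count = ceil(70.5 / 0.05) = 1410.
Hatch length per layer = 1850 / 0.12, so 15416.7 mm.
Beam time per layer = 15416.7 / 3800, so 4.057 s.
Time per layer = 4.057 + 6.27 = 10.327 s.
Build time = 1410 × 10.327 = 14561.07 s = 4.04 hours.

4.04 hours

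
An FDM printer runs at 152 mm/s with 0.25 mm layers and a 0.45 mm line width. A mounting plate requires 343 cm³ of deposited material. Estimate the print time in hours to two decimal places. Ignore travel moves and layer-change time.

Bead cross-section = 0.25 × 0.45, so 0.1125 mm².
Toolpath length = 343 cm³ / 0.1125 mm² = 343000 / 0.1125 = 3048888.9 mm.
Extrusion time = 3048888.9 / 152 = 20058.5 s.
20058.5 s = 5.57 hours.

5.57 hours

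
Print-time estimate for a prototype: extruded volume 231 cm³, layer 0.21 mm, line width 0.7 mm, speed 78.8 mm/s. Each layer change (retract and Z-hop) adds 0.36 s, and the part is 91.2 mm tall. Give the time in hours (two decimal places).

Line area = 0.21 × 0.7, so 0.147 mm².
Total extruded path = 231000/0.147 = 1571428.6 mm.
Time extruding = 1571428.6 / 78.8, so 19942 s.
Number of layers: 91.2 / 0.21 → 435 (rounded up).
Non-print overhead = 435 × 0.36, so 156.6 s.
Altogether 19942 + 156.6 = 20098.6 s, i.e. 5.58 hours.

5.58 hours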